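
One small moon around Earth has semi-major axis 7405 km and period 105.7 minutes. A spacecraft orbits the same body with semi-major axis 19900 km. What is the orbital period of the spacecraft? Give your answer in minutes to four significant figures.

T₂ ≈ 465.7 minutes

Kepler's third law: T² ∝ a³, so T₂ = T₁ (a₂/a₁)^(3/2).
a₂/a₁ = 2.687, (a₂/a₁)^(3/2) = 4.405.
T₂ = 105.7 × 4.405 = 465.7 minutes.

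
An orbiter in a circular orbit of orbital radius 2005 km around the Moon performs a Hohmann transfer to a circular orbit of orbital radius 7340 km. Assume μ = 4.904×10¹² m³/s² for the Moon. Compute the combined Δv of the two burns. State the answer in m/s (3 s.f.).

r₁ = 2005 km = 2.005×10⁶ m.
r₂ = 7340 km = 7.340×10⁶ m.
Transfer ellipse a_t = (r₁ + r₂)/2 = 4.672×10⁶ m.
At r₁: circular v_c1 = √(μ/r₁) = 1564 m/s; transfer-perilune v_p = √[μ(2/r₁ − 1/a_t)] = 1960 m/s.
Δv₁ = v_p − v_c1 = 396.2 m/s.
At r₂: circular v_c2 = √(μ/r₂) = 817.4 m/s; transfer-apolune v_a = √[μ(2/r₂ − 1/a_t)] = 535.4 m/s.
Δv₂ = v_c2 − v_a = 281.9 m/s.
Total Δv = Δv₁ + Δv₂ = 678.2 m/s.

Δv_total ≈ 678 m/s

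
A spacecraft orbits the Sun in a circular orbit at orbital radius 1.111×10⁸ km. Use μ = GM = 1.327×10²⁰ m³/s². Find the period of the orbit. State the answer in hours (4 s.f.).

T ≈ 5611 hours

r = 1.111×10⁸ km = 1.111×10¹¹ m.
Kepler's third law: T = 2π√(r³/μ) = 2π√((1.111×10¹¹)³ / 1.327×10²⁰).
r³/μ = 1.033×10¹³ s², so T = 2π × 3.215×10⁶ = 2.020×10⁷ s.
Converting: 2.020×10⁷ s ÷ 3600 = 5611 hours.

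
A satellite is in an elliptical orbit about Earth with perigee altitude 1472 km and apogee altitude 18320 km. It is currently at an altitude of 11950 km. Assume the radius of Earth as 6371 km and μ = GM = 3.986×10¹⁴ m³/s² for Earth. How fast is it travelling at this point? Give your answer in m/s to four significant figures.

r_p = 6371 + 1472 = 7843.0 km = 7.8430×10⁶ m.
r_a = 6371 + 18320 = 24691 km = 2.4691×10⁷ m.
r = 6371 + 11950 = 18321 km = 1.832×10⁷ m.
Semi-major axis a = (r_p + r_a)/2 = 16267 km = 1.627×10⁷ m.
Vis-viva: v² = μ(2/r − 1/a) = 3.986×10¹⁴ × (1.092×10⁻⁷ − 6.147×10⁻⁸) = 1.901×10⁷ m²/s².
v = 4360 m/s.

v ≈ 4360 m/s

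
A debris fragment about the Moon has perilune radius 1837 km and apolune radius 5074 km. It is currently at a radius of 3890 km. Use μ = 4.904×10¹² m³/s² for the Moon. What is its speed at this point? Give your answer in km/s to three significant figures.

Semi-major axis a = (r_p + r_a)/2 = 3455.5 km = 3.456×10⁶ m.
Vis-viva: v² = μ(2/r − 1/a) = 4.904×10¹² × (5.141×10⁻⁷ − 2.894×10⁻⁷) = 1.102×10⁶ m²/s².
v = 1050 m/s = 1.050 km/s.

v ≈ 1.05 km/s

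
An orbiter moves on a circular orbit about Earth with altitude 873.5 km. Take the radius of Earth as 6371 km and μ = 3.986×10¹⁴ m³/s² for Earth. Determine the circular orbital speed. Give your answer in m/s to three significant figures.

v ≈ 7420 m/s

r = 6371 + 873.5 = 7244.5 km = 7.2445×10⁶ m.
For a circular orbit v = √(μ/r) = √(3.986×10¹⁴ / 7.244×10⁶) = √(5.502×10⁷) = 7418 m/s.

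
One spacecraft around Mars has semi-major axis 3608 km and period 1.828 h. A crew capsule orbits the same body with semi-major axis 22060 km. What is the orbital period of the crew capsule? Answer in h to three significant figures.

T₂ ≈ 27.6 h

Kepler's third law: T² ∝ a³, so T₂ = T₁ (a₂/a₁)^(3/2).
a₂/a₁ = 6.114, (a₂/a₁)^(3/2) = 15.12.
T₂ = 1.828 × 15.12 = 27.64 h.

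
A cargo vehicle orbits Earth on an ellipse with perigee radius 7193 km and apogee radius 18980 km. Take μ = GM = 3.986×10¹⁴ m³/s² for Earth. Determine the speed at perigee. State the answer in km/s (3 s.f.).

Semi-major axis a = (r_p + r_a)/2 = 13086 km = 1.309×10⁷ m.
Vis-viva: v² = μ(2/r − 1/a) = 3.986×10¹⁴ × (2.780×10⁻⁷ − 7.641×10⁻⁸) = 8.037×10⁷ m²/s².
v = 8965 m/s = 8.965 km/s.

v ≈ 8.96 km/s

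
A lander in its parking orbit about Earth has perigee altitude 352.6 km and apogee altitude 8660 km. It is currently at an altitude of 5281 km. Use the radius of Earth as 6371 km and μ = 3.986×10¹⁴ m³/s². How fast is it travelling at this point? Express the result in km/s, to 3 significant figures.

r_p = 6371 + 352.6 = 6723.6 km = 6.7236×10⁶ m.
r_a = 6371 + 8660 = 15031 km = 1.5031×10⁷ m.
r = 6371 + 5281 = 11652 km = 1.165×10⁷ m.
Semi-major axis a = (r_p + r_a)/2 = 10877 km = 1.088×10⁷ m.
Vis-viva: v² = μ(2/r − 1/a) = 3.986×10¹⁴ × (1.716×10⁻⁷ − 9.193×10⁻⁸) = 3.177×10⁷ m²/s².
v = 5637 m/s = 5.637 km/s.

v ≈ 5.64 km/s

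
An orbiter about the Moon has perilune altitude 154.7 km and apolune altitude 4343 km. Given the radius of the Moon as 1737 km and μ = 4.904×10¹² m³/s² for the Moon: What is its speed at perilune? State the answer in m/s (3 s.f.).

v ≈ 1990 m/s

r_p = 1737 + 154.7 = 1891.7 km = 1.8917×10⁶ m.
r_a = 1737 + 4343 = 6080.0 km = 6.0800×10⁶ m.
Semi-major axis a = (r_p + r_a)/2 = 3985.8 km = 3.986×10⁶ m.
Vis-viva: v² = μ(2/r − 1/a) = 4.904×10¹² × (1.057×10⁻⁶ − 2.509×10⁻⁷) = 3.954×10⁶ m²/s².
v = 1989 m/s.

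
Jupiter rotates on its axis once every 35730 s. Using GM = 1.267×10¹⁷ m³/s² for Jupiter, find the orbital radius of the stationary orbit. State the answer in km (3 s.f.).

r_sync ≈ 1.60×10⁵ km

A synchronous orbit has period T, so by Kepler's third law a = (μT²/4π²)^(1/3).
μT²/4π² = 1.267×10¹⁷ × (3.573×10⁴)² / 39.48 = 4.097×10²⁴ m³.
a = 1.600×10⁸ m = 1.6002×10⁵ km.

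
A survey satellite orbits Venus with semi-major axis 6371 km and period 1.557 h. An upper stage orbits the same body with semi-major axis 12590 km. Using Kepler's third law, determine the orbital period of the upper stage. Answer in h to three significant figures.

T₂ ≈ 4.33 h

Kepler's third law: T² ∝ a³, so T₂ = T₁ (a₂/a₁)^(3/2).
a₂/a₁ = 1.976, (a₂/a₁)^(3/2) = 2.778.
T₂ = 1.557 × 2.778 = 4.325 h.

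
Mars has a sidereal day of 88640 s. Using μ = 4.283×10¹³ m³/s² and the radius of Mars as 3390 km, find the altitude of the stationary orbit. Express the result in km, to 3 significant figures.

A synchronous orbit has period T, so by Kepler's third law a = (μT²/4π²)^(1/3).
μT²/4π² = 4.283×10¹³ × (8.864×10⁴)² / 39.48 = 8.524×10²¹ m³.
a = 2.043×10⁷ m = 20428 km.
Altitude h = a − R = 20428 − 3390 = 17038 km.

h_sync ≈ 17000 km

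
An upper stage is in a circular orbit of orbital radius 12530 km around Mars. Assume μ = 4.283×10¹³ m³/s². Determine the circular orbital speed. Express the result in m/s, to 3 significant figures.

v ≈ 1850 m/s

r = 12530 km = 1.253×10⁷ m.
For a circular orbit v = √(μ/r) = √(4.283×10¹³ / 1.253×10⁷) = √(3.418×10⁶) = 1849 m/s.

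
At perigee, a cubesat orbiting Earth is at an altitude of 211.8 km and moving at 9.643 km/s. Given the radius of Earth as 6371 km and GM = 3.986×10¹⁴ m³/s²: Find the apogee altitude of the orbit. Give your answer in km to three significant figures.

r_p = 6371 + 211.8 = 6582.8 km = 6.583×10⁶ m.
Specific energy ε = v²/2 − μ/r = -1.406×10⁷ J/kg, so a = −μ/(2ε) = 1.418×10⁷ m.
The apsides satisfy r_p + r_a = 2a, so the apogee radius is 2a − r_p = 2.177×10⁷ m = 21771 km.
Apogee altitude = 21771 − 6371 = 15400 km.

apogee altitude ≈ 15400 km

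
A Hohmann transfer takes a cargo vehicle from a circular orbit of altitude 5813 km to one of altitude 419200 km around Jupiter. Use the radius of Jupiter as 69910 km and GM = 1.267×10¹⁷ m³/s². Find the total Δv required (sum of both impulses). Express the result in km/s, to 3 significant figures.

Δv_total ≈ 20.7 km/s

r₁ = 69910 + 5813 = 75723 km = 7.5723×10⁷ m.
r₂ = 69910 + 419200 = 489110 km = 4.8911×10⁸ m.
Transfer ellipse a_t = (r₁ + r₂)/2 = 2.824×10⁸ m.
At r₁: circular v_c1 = √(μ/r₁) = 40900 m/s; transfer-perijove v_p = √[μ(2/r₁ − 1/a_t)] = 53830 m/s.
Δv₁ = v_p − v_c1 = 12930 m/s.
At r₂: circular v_c2 = √(μ/r₂) = 16090 m/s; transfer-apojove v_a = √[μ(2/r₂ − 1/a_t)] = 8334 m/s.
Δv₂ = v_c2 − v_a = 7761 m/s.
Total Δv = Δv₁ + Δv₂ = 20690 m/s = 20.69 km/s.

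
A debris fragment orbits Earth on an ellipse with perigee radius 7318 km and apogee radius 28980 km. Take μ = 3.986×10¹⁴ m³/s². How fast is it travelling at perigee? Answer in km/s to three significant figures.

v ≈ 9.33 km/s

Semi-major axis a = (r_p + r_a)/2 = 18149 km = 1.815×10⁷ m.
Vis-viva: v² = μ(2/r − 1/a) = 3.986×10¹⁴ × (2.733×10⁻⁷ − 5.510×10⁻⁸) = 8.697×10⁷ m²/s².
v = 9326 m/s = 9.326 km/s.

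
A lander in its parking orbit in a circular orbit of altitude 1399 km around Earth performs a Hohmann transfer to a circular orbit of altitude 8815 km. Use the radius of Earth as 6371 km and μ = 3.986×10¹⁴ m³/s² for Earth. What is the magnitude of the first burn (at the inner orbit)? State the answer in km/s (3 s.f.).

r₁ = 6371 + 1399 = 7770.0 km = 7.7700×10⁶ m.
r₂ = 6371 + 8815 = 15186 km = 1.5186×10⁷ m.
Transfer ellipse a_t = (r₁ + r₂)/2 = 1.148×10⁷ m.
At r₁: circular v_c1 = √(μ/r₁) = 7162 m/s; transfer-perigee v_p = √[μ(2/r₁ − 1/a_t)] = 8238 m/s.
Δv₁ = v_p − v_c1 = 1076 m/s.
= 1.076 km/s.

Δv ≈ 1.08 km/s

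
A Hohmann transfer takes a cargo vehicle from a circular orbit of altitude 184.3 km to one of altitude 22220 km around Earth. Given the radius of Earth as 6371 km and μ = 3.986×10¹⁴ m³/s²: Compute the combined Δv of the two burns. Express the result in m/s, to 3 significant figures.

Δv_total ≈ 3600 m/s

r₁ = 6371 + 184.3 = 6555.3 km = 6.5553×10⁶ m.
r₂ = 6371 + 22220 = 28591 km = 2.8591×10⁷ m.
Transfer ellipse a_t = (r₁ + r₂)/2 = 1.757×10⁷ m.
At r₁: circular v_c1 = √(μ/r₁) = 7798 m/s; transfer-perigee v_p = √[μ(2/r₁ − 1/a_t)] = 9946 m/s.
Δv₁ = v_p − v_c1 = 2149 m/s.
At r₂: circular v_c2 = √(μ/r₂) = 3734 m/s; transfer-apogee v_a = √[μ(2/r₂ − 1/a_t)] = 2280 m/s.
Δv₂ = v_c2 − v_a = 1453 m/s.
Total Δv = Δv₁ + Δv₂ = 3602 m/s.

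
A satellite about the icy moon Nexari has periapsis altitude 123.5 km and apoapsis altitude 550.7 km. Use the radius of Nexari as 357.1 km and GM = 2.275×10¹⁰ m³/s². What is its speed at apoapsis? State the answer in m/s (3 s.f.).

r_p = 357.1 + 123.5 = 480.60 km = 4.8060×10⁵ m.
r_a = 357.1 + 550.7 = 907.80 km = 9.0780×10⁵ m.
Semi-major axis a = (r_p + r_a)/2 = 694.20 km = 6.942×10⁵ m.
Vis-viva: v² = μ(2/r − 1/a) = 2.275×10¹⁰ × (2.203×10⁻⁶ − 1.441×10⁻⁶) = 1.735×10⁴ m²/s².
v = 131.7 m/s.

v ≈ 132 m/s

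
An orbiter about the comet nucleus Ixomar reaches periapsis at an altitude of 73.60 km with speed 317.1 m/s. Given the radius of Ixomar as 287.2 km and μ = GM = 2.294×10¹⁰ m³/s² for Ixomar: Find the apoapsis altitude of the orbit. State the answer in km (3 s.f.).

r_p = 287.2 + 73.60 = 360.80 km = 3.608×10⁵ m.
Specific energy ε = v²/2 − μ/r = -1.330×10⁴ J/kg, so a = −μ/(2ε) = 8.621×10⁵ m.
The apsides satisfy r_p + r_a = 2a, so the apoapsis radius is 2a − r_p = 1.363×10⁶ m = 1363.4 km.
Apoapsis altitude = 1363.4 − 287.2 = 1076.2 km.

apoapsis altitude ≈ 1080 km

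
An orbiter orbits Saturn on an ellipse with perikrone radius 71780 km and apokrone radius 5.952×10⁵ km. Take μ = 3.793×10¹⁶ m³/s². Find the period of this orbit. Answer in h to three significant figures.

Semi-major axis a = (r_p + r_a)/2 = (71780 + 5.9520×10⁵)/2 = 3.3349×10⁵ km = 3.335×10⁸ m.
By Kepler's third law T = 2π√(a³/μ) = 2π × 3.127×10⁴ = 1.965×10⁵ s.
= 54.58 h.

T ≈ 54.6 h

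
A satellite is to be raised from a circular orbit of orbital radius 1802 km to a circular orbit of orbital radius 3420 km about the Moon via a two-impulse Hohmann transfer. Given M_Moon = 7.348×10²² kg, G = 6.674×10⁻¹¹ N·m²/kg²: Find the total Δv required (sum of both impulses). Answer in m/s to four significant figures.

μ = GM = 6.674×10⁻¹¹ × 7.348×10²² = 4.904×10¹² m³/s².
r₁ = 1802 km = 1.802×10⁶ m.
r₂ = 3420 km = 3.420×10⁶ m.
Transfer ellipse a_t = (r₁ + r₂)/2 = 2.611×10⁶ m.
At r₁: circular v_c1 = √(μ/r₁) = 1650 m/s; transfer-perilune v_p = √[μ(2/r₁ − 1/a_t)] = 1888 m/s.
Δv₁ = v_p − v_c1 = 238.4 m/s.
At r₂: circular v_c2 = √(μ/r₂) = 1197 m/s; transfer-apolune v_a = √[μ(2/r₂ − 1/a_t)] = 994.8 m/s.
Δv₂ = v_c2 − v_a = 202.7 m/s.
Total Δv = Δv₁ + Δv₂ = 441.0 m/s.

Δv_total ≈ 441.0 m/s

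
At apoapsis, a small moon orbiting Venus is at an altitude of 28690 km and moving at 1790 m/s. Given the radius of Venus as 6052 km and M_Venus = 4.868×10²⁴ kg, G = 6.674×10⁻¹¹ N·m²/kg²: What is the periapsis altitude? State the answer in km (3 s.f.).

periapsis altitude ≈ 1130 km

μ = GM = 6.674×10⁻¹¹ × 4.868×10²⁴ = 3.249×10¹⁴ m³/s².
r_a = 6052 + 28690 = 34742 km = 3.474×10⁷ m.
Specific energy ε = v²/2 − μ/r = -7.749×10⁶ J/kg, so a = −μ/(2ε) = 2.096×10⁷ m.
The apsides satisfy r_p + r_a = 2a, so the periapsis radius is 2a − r_a = 7.182×10⁶ m = 7182.2 km.
Periapsis altitude = 7182.2 − 6052 = 1130.2 km.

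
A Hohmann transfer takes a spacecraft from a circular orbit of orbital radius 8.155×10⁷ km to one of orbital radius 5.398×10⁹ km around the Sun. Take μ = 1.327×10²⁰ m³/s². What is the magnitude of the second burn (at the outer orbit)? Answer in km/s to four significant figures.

r₁ = 8.155×10⁷ km = 8.155×10¹⁰ m.
r₂ = 5.398×10⁹ km = 5.398×10¹² m.
Transfer ellipse a_t = (r₁ + r₂)/2 = 2.740×10¹² m.
At r₁: circular v_c1 = √(μ/r₁) = 40340 m/s; transfer-perihelion v_p = √[μ(2/r₁ − 1/a_t)] = 56620 m/s.
At r₂: circular v_c2 = √(μ/r₂) = 4958 m/s; transfer-aphelion v_a = √[μ(2/r₂ − 1/a_t)] = 855.4 m/s.
Δv₂ = v_c2 − v_a = 4103 m/s.
= 4.103 km/s.

Δv ≈ 4.103 km/s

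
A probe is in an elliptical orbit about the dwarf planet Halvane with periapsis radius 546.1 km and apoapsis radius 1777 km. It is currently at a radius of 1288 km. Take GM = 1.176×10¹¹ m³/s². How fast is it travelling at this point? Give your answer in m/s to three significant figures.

v ≈ 285 m/s

Semi-major axis a = (r_p + r_a)/2 = 1161.5 km = 1.162×10⁶ m.
Vis-viva: v² = μ(2/r − 1/a) = 1.176×10¹¹ × (1.553×10⁻⁶ − 8.609×10⁻⁷) = 8.136×10⁴ m²/s².
v = 285.2 m/s.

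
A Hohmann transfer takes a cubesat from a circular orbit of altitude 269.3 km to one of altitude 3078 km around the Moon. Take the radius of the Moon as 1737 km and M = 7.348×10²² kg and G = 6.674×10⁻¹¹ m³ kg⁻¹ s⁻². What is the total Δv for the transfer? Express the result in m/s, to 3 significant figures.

Δv_total ≈ 529 m/s

μ = GM = 6.674×10⁻¹¹ × 7.348×10²² = 4.904×10¹² m³/s².
r₁ = 1737 + 269.3 = 2006.3 km = 2.0063×10⁶ m.
r₂ = 1737 + 3078 = 4815.0 km = 4.8150×10⁶ m.
Transfer ellipse a_t = (r₁ + r₂)/2 = 3.411×10⁶ m.
At r₁: circular v_c1 = √(μ/r₁) = 1563 m/s; transfer-perilune v_p = √[μ(2/r₁ − 1/a_t)] = 1858 m/s.
Δv₁ = v_p − v_c1 = 294.2 m/s.
At r₂: circular v_c2 = √(μ/r₂) = 1009 m/s; transfer-apolune v_a = √[μ(2/r₂ − 1/a_t)] = 774.0 m/s.
Δv₂ = v_c2 − v_a = 235.2 m/s.
Total Δv = Δv₁ + Δv₂ = 529.4 m/s.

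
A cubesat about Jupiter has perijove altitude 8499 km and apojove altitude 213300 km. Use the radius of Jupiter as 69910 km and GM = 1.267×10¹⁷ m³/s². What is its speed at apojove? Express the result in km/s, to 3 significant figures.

v ≈ 13.9 km/s

r_p = 69910 + 8499 = 78409 km = 7.8409×10⁷ m.
r_a = 69910 + 213300 = 283210 km = 2.8321×10⁸ m.
Semi-major axis a = (r_p + r_a)/2 = 1.8081×10⁵ km = 1.808×10⁸ m.
Vis-viva: v² = μ(2/r − 1/a) = 1.267×10¹⁷ × (7.062×10⁻⁹ − 5.531×10⁻⁹) = 1.940×10⁸ m²/s².
v = 13930 m/s = 13.93 km/s.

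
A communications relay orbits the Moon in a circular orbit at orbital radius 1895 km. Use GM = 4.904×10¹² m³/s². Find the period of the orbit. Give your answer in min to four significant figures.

T ≈ 123.4 min

r = 1895 km = 1.895×10⁶ m.
Kepler's third law: T = 2π√(r³/μ) = 2π√((1.895×10⁶)³ / 4.904×10¹²).
r³/μ = 1.388×10⁶ s², so T = 2π × 1.178×10³ = 7.401×10³ s.
Converting: 7.401×10³ s ÷ 60.00 = 123.4 min.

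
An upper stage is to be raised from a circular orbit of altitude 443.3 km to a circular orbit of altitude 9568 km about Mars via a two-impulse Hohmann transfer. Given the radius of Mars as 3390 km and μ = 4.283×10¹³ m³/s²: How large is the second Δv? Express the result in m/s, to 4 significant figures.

r₁ = 3390 + 443.3 = 3833.3 km = 3.8333×10⁶ m.
r₂ = 3390 + 9568 = 12958 km = 1.2958×10⁷ m.
Transfer ellipse a_t = (r₁ + r₂)/2 = 8.396×10⁶ m.
At r₁: circular v_c1 = √(μ/r₁) = 3343 m/s; transfer-periapsis v_p = √[μ(2/r₁ − 1/a_t)] = 4153 m/s.
At r₂: circular v_c2 = √(μ/r₂) = 1818 m/s; transfer-apoapsis v_a = √[μ(2/r₂ − 1/a_t)] = 1228 m/s.
Δv₂ = v_c2 − v_a = 589.6 m/s.

Δv ≈ 589.6 m/s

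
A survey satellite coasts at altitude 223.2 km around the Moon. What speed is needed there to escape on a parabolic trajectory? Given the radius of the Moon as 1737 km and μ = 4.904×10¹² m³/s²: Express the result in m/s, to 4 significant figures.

v_esc ≈ 2237 m/s

r = 1737 + 223.2 = 1960.2 km = 1.9602×10⁶ m.
Escape speed v_esc = √(2μ/r) = √(2 × 4.904×10¹² / 1.960×10⁶) = √(5.004×10⁶) = 2237 m/s.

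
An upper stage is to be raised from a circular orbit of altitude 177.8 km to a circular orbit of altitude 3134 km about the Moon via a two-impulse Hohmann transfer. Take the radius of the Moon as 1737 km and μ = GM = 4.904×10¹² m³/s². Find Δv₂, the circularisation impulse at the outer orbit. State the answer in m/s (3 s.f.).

Δv ≈ 250 m/s

r₁ = 1737 + 177.8 = 1914.8 km = 1.9148×10⁶ m.
r₂ = 1737 + 3134 = 4871.0 km = 4.8710×10⁶ m.
Transfer ellipse a_t = (r₁ + r₂)/2 = 3.393×10⁶ m.
At r₁: circular v_c1 = √(μ/r₁) = 1600 m/s; transfer-perilune v_p = √[μ(2/r₁ − 1/a_t)] = 1918 m/s.
At r₂: circular v_c2 = √(μ/r₂) = 1003 m/s; transfer-apolune v_a = √[μ(2/r₂ − 1/a_t)] = 753.8 m/s.
Δv₂ = v_c2 − v_a = 249.6 m/s.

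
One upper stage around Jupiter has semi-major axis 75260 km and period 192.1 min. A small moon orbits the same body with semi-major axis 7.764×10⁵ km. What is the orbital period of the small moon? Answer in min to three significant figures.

T₂ ≈ 6370 min

Kepler's third law: T² ∝ a³, so T₂ = T₁ (a₂/a₁)^(3/2).
a₂/a₁ = 10.32, (a₂/a₁)^(3/2) = 33.13.
T₂ = 192.1 × 33.13 = 6365 min.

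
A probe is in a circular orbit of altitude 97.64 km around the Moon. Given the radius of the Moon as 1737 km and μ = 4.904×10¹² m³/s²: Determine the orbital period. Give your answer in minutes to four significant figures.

T ≈ 117.5 minutes

r = 1737 + 97.64 = 1834.6 km = 1.8346×10⁶ m.
Kepler's third law: T = 2π√(r³/μ) = 2π√((1.835×10⁶)³ / 4.904×10¹²).
r³/μ = 1.259×10⁶ s², so T = 2π × 1.122×10³ = 7.051×10³ s.
Converting: 7.051×10³ s ÷ 60.00 = 117.5 minutes.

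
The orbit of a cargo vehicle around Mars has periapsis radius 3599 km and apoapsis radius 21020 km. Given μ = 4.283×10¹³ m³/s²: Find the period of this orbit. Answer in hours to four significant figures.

Semi-major axis a = (r_p + r_a)/2 = (3599.0 + 21020)/2 = 12310 km = 1.231×10⁷ m.
By Kepler's third law T = 2π√(a³/μ) = 2π × 6.599×10³ = 4.146×10⁴ s.
= 11.52 hours.

T ≈ 11.52 hours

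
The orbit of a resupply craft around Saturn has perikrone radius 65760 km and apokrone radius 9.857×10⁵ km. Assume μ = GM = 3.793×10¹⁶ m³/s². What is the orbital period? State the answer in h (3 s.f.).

Semi-major axis a = (r_p + r_a)/2 = (65760 + 9.8570×10⁵)/2 = 5.2573×10⁵ km = 5.257×10⁸ m.
By Kepler's third law T = 2π√(a³/μ) = 2π × 6.189×10⁴ = 3.889×10⁵ s.
= 108.0 h.

T ≈ 108 h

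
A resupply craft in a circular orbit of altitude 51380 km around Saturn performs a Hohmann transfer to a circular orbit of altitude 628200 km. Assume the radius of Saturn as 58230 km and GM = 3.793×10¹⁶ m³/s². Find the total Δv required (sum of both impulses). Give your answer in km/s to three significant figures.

Δv_total ≈ 9.36 km/s

r₁ = 58230 + 51380 = 109610 km = 1.0961×10⁸ m.
r₂ = 58230 + 628200 = 686430 km = 6.8643×10⁸ m.
Transfer ellipse a_t = (r₁ + r₂)/2 = 3.980×10⁸ m.
At r₁: circular v_c1 = √(μ/r₁) = 18600 m/s; transfer-perikrone v_p = √[μ(2/r₁ − 1/a_t)] = 24430 m/s.
Δv₁ = v_p − v_c1 = 5827 m/s.
At r₂: circular v_c2 = √(μ/r₂) = 7433 m/s; transfer-apokrone v_a = √[μ(2/r₂ − 1/a_t)] = 3901 m/s.
Δv₂ = v_c2 − v_a = 3533 m/s.
Total Δv = Δv₁ + Δv₂ = 9360 m/s = 9.360 km/s.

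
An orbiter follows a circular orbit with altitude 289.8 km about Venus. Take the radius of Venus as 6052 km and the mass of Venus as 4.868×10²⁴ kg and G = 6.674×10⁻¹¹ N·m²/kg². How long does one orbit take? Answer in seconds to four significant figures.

μ = GM = 6.674×10⁻¹¹ × 4.868×10²⁴ = 3.249×10¹⁴ m³/s².
r = 6052 + 289.8 = 6341.8 km = 6.3418×10⁶ m.
Kepler's third law: T = 2π√(r³/μ) = 2π√((6.342×10⁶)³ / 3.249×10¹⁴).
r³/μ = 7.851×10⁵ s², so T = 2π × 8.860×10² = 5.567×10³ s.

T ≈ 5567 seconds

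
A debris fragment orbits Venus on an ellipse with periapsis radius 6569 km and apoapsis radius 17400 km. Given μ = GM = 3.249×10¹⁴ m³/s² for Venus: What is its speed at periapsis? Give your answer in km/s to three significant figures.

v ≈ 8.47 km/s

Semi-major axis a = (r_p + r_a)/2 = 11984 km = 1.198×10⁷ m.
Vis-viva: v² = μ(2/r − 1/a) = 3.249×10¹⁴ × (3.045×10⁻⁷ − 8.344×10⁻⁸) = 7.181×10⁷ m²/s².
v = 8474 m/s = 8.474 km/s.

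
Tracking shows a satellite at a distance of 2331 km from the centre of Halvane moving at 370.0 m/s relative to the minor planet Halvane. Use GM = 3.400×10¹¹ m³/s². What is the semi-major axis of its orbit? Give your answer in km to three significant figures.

a ≈ 2200 km

r = 2.331×10⁶ m.
Vis-viva rearranged: 1/a = 2/r − v²/μ = 8.580×10⁻⁷ − 4.026×10⁻⁷ = 4.554×10⁻⁷ m⁻¹.
a = 2.196×10⁶ m = 2196.1 km.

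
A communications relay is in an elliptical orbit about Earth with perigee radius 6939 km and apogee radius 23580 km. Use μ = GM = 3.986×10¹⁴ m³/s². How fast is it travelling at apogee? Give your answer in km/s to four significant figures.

v ≈ 2.773 km/s

Semi-major axis a = (r_p + r_a)/2 = 15260 km = 1.526×10⁷ m.
Vis-viva: v² = μ(2/r − 1/a) = 3.986×10¹⁴ × (8.482×10⁻⁸ − 6.553×10⁻⁸) = 7.687×10⁶ m²/s².
v = 2773 m/s = 2.773 km/s.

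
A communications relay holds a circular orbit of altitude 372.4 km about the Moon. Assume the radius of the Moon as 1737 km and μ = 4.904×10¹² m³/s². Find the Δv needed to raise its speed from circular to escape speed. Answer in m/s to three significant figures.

Δv ≈ 632 m/s

r = 1737 + 372.4 = 2109.4 km = 2.1094×10⁶ m.
Circular speed v_c = √(μ/r) = 1525 m/s.
Escape speed v_esc = √(2μ/r) = √2 × v_c = 2156 m/s.
Δv = v_esc − v_c = 631.6 m/s.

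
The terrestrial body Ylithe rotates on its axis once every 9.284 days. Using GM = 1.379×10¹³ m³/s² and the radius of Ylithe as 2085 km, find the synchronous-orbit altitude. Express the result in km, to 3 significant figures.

h_sync ≈ 58700 km

T = 9.284 days = 8.021×10⁵ s.
A synchronous orbit has period T, so by Kepler's third law a = (μT²/4π²)^(1/3).
μT²/4π² = 1.379×10¹³ × (8.021×10⁵)² / 39.48 = 2.248×10²³ m³.
a = 6.080×10⁷ m = 60800 km.
Altitude h = a − R = 60800 − 2085 = 58715 km.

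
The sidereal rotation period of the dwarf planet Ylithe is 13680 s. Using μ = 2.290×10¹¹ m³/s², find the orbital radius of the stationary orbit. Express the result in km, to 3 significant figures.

A synchronous orbit has period T, so by Kepler's third law a = (μT²/4π²)^(1/3).
μT²/4π² = 2.290×10¹¹ × (1.368×10⁴)² / 39.48 = 1.086×10¹⁸ m³.
a = 1.028×10⁶ m = 1027.7 km.

r_sync ≈ 1030 km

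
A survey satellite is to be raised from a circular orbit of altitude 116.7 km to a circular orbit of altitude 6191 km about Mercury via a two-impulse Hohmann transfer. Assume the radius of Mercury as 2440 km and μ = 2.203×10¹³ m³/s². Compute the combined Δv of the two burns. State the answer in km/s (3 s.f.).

r₁ = 2440 + 116.7 = 2556.7 km = 2.5567×10⁶ m.
r₂ = 2440 + 6191 = 8631.0 km = 8.6310×10⁶ m.
Transfer ellipse a_t = (r₁ + r₂)/2 = 5.594×10⁶ m.
At r₁: circular v_c1 = √(μ/r₁) = 2935 m/s; transfer-periherm v_p = √[μ(2/r₁ − 1/a_t)] = 3646 m/s.
Δv₁ = v_p − v_c1 = 710.8 m/s.
At r₂: circular v_c2 = √(μ/r₂) = 1598 m/s; transfer-apoherm v_a = √[μ(2/r₂ − 1/a_t)] = 1080 m/s.
Δv₂ = v_c2 − v_a = 517.5 m/s.
Total Δv = Δv₁ + Δv₂ = 1228 m/s = 1.228 km/s.

Δv_total ≈ 1.23 km/s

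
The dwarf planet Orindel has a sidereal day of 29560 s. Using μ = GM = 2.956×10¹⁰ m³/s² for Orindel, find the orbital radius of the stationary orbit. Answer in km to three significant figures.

A synchronous orbit has period T, so by Kepler's third law a = (μT²/4π²)^(1/3).
μT²/4π² = 2.956×10¹⁰ × (2.956×10⁴)² / 39.48 = 6.543×10¹⁷ m³.
a = 8.681×10⁵ m = 868.13 km.

r_sync ≈ 868 km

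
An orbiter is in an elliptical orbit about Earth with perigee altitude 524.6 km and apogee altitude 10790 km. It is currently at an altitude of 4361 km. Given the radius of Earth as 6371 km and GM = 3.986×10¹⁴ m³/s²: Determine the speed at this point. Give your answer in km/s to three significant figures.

v ≈ 6.41 km/s

r_p = 6371 + 524.6 = 6895.6 km = 6.8956×10⁶ m.
r_a = 6371 + 10790 = 17161 km = 1.7161×10⁷ m.
r = 6371 + 4361 = 10732 km = 1.073×10⁷ m.
Semi-major axis a = (r_p + r_a)/2 = 12028 km = 1.203×10⁷ m.
Vis-viva: v² = μ(2/r − 1/a) = 3.986×10¹⁴ × (1.864×10⁻⁷ − 8.314×10⁻⁸) = 4.114×10⁷ m²/s².
v = 6414 m/s = 6.414 km/s.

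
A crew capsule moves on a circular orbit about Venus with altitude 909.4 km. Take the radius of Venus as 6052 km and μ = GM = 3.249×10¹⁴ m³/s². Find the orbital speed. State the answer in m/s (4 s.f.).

r = 6052 + 909.4 = 6961.4 km = 6.9614×10⁶ m.
For a circular orbit v = √(μ/r) = √(3.249×10¹⁴ / 6.961×10⁶) = √(4.667×10⁷) = 6832 m/s.

v ≈ 6832 m/s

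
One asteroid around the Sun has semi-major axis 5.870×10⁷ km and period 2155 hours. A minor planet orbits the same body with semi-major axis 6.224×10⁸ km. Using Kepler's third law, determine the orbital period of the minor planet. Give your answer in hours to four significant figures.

T₂ ≈ 74400 hours

Kepler's third law: T² ∝ a³, so T₂ = T₁ (a₂/a₁)^(3/2).
a₂/a₁ = 10.60, (a₂/a₁)^(3/2) = 34.53.
T₂ = 2155 × 34.53 = 74400 hours.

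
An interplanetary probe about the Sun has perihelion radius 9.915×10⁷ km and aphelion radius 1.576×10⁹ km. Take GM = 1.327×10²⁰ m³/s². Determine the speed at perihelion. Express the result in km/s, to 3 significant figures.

v ≈ 50.2 km/s

Semi-major axis a = (r_p + r_a)/2 = 8.3758×10⁸ km = 8.376×10¹¹ m.
Vis-viva: v² = μ(2/r − 1/a) = 1.327×10²⁰ × (2.017×10⁻¹¹ − 1.194×10⁻¹²) = 2.518×10⁹ m²/s².
v = 50180 m/s = 50.18 km/s.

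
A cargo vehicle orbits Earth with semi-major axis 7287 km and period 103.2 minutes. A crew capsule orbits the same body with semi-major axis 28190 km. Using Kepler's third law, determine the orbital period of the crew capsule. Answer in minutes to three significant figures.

Kepler's third law: T² ∝ a³, so T₂ = T₁ (a₂/a₁)^(3/2).
a₂/a₁ = 3.869, (a₂/a₁)^(3/2) = 7.609.
T₂ = 103.2 × 7.609 = 785.2 minutes.

T₂ ≈ 785 minutes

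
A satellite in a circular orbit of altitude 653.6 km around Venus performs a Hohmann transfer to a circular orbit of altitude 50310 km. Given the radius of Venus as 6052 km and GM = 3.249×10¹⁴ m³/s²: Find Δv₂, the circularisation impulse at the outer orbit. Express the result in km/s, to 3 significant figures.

r₁ = 6052 + 653.6 = 6705.6 km = 6.7056×10⁶ m.
r₂ = 6052 + 50310 = 56362 km = 5.6362×10⁷ m.
Transfer ellipse a_t = (r₁ + r₂)/2 = 3.153×10⁷ m.
At r₁: circular v_c1 = √(μ/r₁) = 6961 m/s; transfer-periapsis v_p = √[μ(2/r₁ − 1/a_t)] = 9306 m/s.
At r₂: circular v_c2 = √(μ/r₂) = 2401 m/s; transfer-apoapsis v_a = √[μ(2/r₂ − 1/a_t)] = 1107 m/s.
Δv₂ = v_c2 − v_a = 1294 m/s.
= 1.294 km/s.

Δv ≈ 1.29 km/s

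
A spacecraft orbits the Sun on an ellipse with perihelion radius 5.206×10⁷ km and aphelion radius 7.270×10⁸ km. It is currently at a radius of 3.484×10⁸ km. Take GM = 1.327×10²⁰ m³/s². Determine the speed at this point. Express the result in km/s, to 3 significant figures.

Semi-major axis a = (r_p + r_a)/2 = 3.8953×10⁸ km = 3.895×10¹¹ m.
Vis-viva: v² = μ(2/r − 1/a) = 1.327×10²⁰ × (5.741×10⁻¹² − 2.567×10⁻¹²) = 4.211×10⁸ m²/s².
v = 20520 m/s = 20.52 km/s.

v ≈ 20.5 km/s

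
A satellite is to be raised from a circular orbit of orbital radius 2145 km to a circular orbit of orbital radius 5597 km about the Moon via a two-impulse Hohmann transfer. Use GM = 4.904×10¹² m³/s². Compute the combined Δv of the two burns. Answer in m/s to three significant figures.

r₁ = 2145 km = 2.145×10⁶ m.
r₂ = 5597 km = 5.597×10⁶ m.
Transfer ellipse a_t = (r₁ + r₂)/2 = 3.871×10⁶ m.
At r₁: circular v_c1 = √(μ/r₁) = 1512 m/s; transfer-perilune v_p = √[μ(2/r₁ − 1/a_t)] = 1818 m/s.
Δv₁ = v_p − v_c1 = 306.1 m/s.
At r₂: circular v_c2 = √(μ/r₂) = 936.0 m/s; transfer-apolune v_a = √[μ(2/r₂ − 1/a_t)] = 696.8 m/s.
Δv₂ = v_c2 − v_a = 239.3 m/s.
Total Δv = Δv₁ + Δv₂ = 545.4 m/s.

Δv_total ≈ 545 m/s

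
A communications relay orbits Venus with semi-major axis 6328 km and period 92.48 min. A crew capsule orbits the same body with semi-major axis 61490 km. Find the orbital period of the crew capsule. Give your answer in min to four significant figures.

Kepler's third law: T² ∝ a³, so T₂ = T₁ (a₂/a₁)^(3/2).
a₂/a₁ = 9.717, (a₂/a₁)^(3/2) = 30.29.
T₂ = 92.48 × 30.29 = 2801 min.

T₂ ≈ 2801 min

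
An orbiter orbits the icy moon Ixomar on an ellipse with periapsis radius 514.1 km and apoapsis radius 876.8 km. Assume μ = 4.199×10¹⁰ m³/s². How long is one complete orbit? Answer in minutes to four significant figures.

Semi-major axis a = (r_p + r_a)/2 = (514.10 + 876.80)/2 = 695.45 km = 6.954×10⁵ m.
By Kepler's third law T = 2π√(a³/μ) = 2π × 2.830×10³ = 1.778×10⁴ s.
= 296.4 minutes.

T ≈ 296.4 minutes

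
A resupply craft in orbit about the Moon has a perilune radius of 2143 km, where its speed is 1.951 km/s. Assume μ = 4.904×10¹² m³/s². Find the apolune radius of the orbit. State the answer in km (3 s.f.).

r_p = 2.143×10⁶ m.
Specific energy ε = v²/2 − μ/r = -3.852×10⁵ J/kg, so a = −μ/(2ε) = 6.366×10⁶ m.
The apsides satisfy r_p + r_a = 2a, so the apolune radius is 2a − r_p = 1.059×10⁷ m = 10589 km.

apolune radius ≈ 10600 km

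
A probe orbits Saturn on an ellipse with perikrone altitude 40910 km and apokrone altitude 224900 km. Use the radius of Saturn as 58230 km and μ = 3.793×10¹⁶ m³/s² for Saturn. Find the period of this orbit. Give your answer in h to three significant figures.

T ≈ 23.7 h

r_p = 58230 + 40910 = 99140 km = 9.9140×10⁷ m.
r_a = 58230 + 224900 = 283130 km = 2.8313×10⁸ m.
Semi-major axis a = (r_p + r_a)/2 = (99140 + 2.8313×10⁵)/2 = 1.9114×10⁵ km = 1.911×10⁸ m.
By Kepler's third law T = 2π√(a³/μ) = 2π × 1.357×10⁴ = 8.525×10⁴ s.
= 23.68 h.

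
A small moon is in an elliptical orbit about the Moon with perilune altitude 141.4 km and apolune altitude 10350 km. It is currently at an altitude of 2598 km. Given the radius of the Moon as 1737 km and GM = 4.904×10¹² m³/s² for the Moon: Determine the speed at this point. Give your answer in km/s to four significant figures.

v ≈ 1.249 km/s

r_p = 1737 + 141.4 = 1878.4 km = 1.8784×10⁶ m.
r_a = 1737 + 10350 = 12087 km = 1.2087×10⁷ m.
r = 1737 + 2598 = 4335.0 km = 4.335×10⁶ m.
Semi-major axis a = (r_p + r_a)/2 = 6982.7 km = 6.983×10⁶ m.
Vis-viva: v² = μ(2/r − 1/a) = 4.904×10¹² × (4.614×10⁻⁷ − 1.432×10⁻⁷) = 1.560×10⁶ m²/s².
v = 1249 m/s = 1.249 km/s.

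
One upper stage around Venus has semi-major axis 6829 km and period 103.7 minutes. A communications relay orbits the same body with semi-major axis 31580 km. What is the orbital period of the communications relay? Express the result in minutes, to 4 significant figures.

T₂ ≈ 1031 minutes

Kepler's third law: T² ∝ a³, so T₂ = T₁ (a₂/a₁)^(3/2).
a₂/a₁ = 4.624, (a₂/a₁)^(3/2) = 9.944.
T₂ = 103.7 × 9.944 = 1031 minutes.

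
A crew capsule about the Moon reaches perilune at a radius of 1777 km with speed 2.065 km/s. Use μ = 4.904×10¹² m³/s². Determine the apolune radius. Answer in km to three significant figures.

r_p = 1.777×10⁶ m.
Specific energy ε = v²/2 − μ/r = -6.276×10⁵ J/kg, so a = −μ/(2ε) = 3.907×10⁶ m.
The apsides satisfy r_p + r_a = 2a, so the apolune radius is 2a − r_p = 6.037×10⁶ m = 6037.0 km.

apolune radius ≈ 6040 km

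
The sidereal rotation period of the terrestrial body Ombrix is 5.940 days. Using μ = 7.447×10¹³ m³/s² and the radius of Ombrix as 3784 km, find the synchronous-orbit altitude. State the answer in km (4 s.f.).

T = 5.940 days = 5.132×10⁵ s.
A synchronous orbit has period T, so by Kepler's third law a = (μT²/4π²)^(1/3).
μT²/4π² = 7.447×10¹³ × (5.132×10⁵)² / 39.48 = 4.968×10²³ m³.
a = 7.920×10⁷ m = 79203 km.
Altitude h = a − R = 79203 − 3784 = 75419 km.

h_sync ≈ 75420 km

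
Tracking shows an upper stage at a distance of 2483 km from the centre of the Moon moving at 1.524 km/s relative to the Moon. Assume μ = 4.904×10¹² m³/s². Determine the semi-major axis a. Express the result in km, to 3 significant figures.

a ≈ 3010 km

r = 2.483×10⁶ m.
Specific orbital energy ε = v²/2 − μ/r = (1524)²/2 − 4.904×10¹²/2.483×10⁶ = -8.137×10⁵ J/kg.
Since ε = −μ/(2a), a = −μ/(2ε) = 3.013×10⁶ m = 3013.2 km.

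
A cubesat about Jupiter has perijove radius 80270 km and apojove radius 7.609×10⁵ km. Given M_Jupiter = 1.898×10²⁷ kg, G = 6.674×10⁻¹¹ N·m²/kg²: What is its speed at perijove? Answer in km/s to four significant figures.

v ≈ 53.43 km/s

μ = GM = 6.674×10⁻¹¹ × 1.898×10²⁷ = 1.267×10¹⁷ m³/s².
Semi-major axis a = (r_p + r_a)/2 = 4.2058×10⁵ km = 4.206×10⁸ m.
Vis-viva: v² = μ(2/r − 1/a) = 1.267×10¹⁷ × (2.492×10⁻⁸ − 2.378×10⁻⁹) = 2.855×10⁹ m²/s².
v = 53430 m/s = 53.43 km/s.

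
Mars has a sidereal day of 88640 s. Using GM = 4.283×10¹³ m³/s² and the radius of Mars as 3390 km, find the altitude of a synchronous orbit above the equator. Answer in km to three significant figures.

h_sync ≈ 17000 km

A synchronous orbit has period T, so by Kepler's third law a = (μT²/4π²)^(1/3).
μT²/4π² = 4.283×10¹³ × (8.864×10⁴)² / 39.48 = 8.524×10²¹ m³.
a = 2.043×10⁷ m = 20428 km.
Altitude h = a − R = 20428 − 3390 = 17038 km.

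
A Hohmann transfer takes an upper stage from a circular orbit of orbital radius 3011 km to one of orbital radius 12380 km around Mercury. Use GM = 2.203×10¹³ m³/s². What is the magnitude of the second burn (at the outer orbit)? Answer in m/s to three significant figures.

Δv ≈ 500 m/s

r₁ = 3011 km = 3.011×10⁶ m.
r₂ = 12380 km = 1.238×10⁷ m.
Transfer ellipse a_t = (r₁ + r₂)/2 = 7.696×10⁶ m.
At r₁: circular v_c1 = √(μ/r₁) = 2705 m/s; transfer-periherm v_p = √[μ(2/r₁ − 1/a_t)] = 3431 m/s.
At r₂: circular v_c2 = √(μ/r₂) = 1334 m/s; transfer-apoherm v_a = √[μ(2/r₂ − 1/a_t)] = 834.4 m/s.
Δv₂ = v_c2 − v_a = 499.6 m/s.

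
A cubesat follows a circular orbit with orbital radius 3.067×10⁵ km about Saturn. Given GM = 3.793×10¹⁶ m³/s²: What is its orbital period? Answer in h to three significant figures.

T ≈ 48.1 h

r = 3.067×10⁵ km = 3.067×10⁸ m.
Kepler's third law: T = 2π√(r³/μ) = 2π√((3.067×10⁸)³ / 3.793×10¹⁶).
r³/μ = 7.606×10⁸ s², so T = 2π × 2.758×10⁴ = 1.733×10⁵ s.
Converting: 1.733×10⁵ s ÷ 3600 = 48.13 h.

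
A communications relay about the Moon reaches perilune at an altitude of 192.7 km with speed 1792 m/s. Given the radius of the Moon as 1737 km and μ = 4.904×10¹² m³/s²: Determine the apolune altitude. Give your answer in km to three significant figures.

apolune altitude ≈ 1570 km

r_p = 1737 + 192.7 = 1929.7 km = 1.930×10⁶ m.
Specific energy ε = v²/2 − μ/r = -9.357×10⁵ J/kg, so a = −μ/(2ε) = 2.621×10⁶ m.
The apsides satisfy r_p + r_a = 2a, so the apolune radius is 2a − r_p = 3.311×10⁶ m = 3311.3 km.
Apolune altitude = 3311.3 − 1737 = 1574.3 km.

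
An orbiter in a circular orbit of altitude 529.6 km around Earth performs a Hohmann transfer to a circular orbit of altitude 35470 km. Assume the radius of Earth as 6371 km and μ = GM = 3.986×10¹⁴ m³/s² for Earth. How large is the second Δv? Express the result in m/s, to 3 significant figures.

r₁ = 6371 + 529.6 = 6900.6 km = 6.9006×10⁶ m.
r₂ = 6371 + 35470 = 41841 km = 4.1841×10⁷ m.
Transfer ellipse a_t = (r₁ + r₂)/2 = 2.437×10⁷ m.
At r₁: circular v_c1 = √(μ/r₁) = 7600 m/s; transfer-perigee v_p = √[μ(2/r₁ − 1/a_t)] = 9958 m/s.
At r₂: circular v_c2 = √(μ/r₂) = 3087 m/s; transfer-apogee v_a = √[μ(2/r₂ − 1/a_t)] = 1642 m/s.
Δv₂ = v_c2 − v_a = 1444 m/s.

Δv ≈ 1440 m/s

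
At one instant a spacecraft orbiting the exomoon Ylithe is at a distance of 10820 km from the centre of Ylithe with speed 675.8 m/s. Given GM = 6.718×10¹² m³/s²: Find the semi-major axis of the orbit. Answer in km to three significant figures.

r = 1.082×10⁷ m.
Vis-viva rearranged: 1/a = 2/r − v²/μ = 1.848×10⁻⁷ − 6.798×10⁻⁸ = 1.169×10⁻⁷ m⁻¹.
a = 8.557×10⁶ m = 8557.2 km.

a ≈ 8560 km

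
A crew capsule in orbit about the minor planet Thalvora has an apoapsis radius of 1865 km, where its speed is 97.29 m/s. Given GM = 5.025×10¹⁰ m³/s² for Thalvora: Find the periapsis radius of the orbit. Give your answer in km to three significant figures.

r_a = 1.865×10⁶ m.
Specific energy ε = v²/2 − μ/r = -2.221×10⁴ J/kg, so a = −μ/(2ε) = 1.131×10⁶ m.
The apsides satisfy r_p + r_a = 2a, so the periapsis radius is 2a − r_a = 3.974×10⁵ m = 397.39 km.

periapsis radius ≈ 397 km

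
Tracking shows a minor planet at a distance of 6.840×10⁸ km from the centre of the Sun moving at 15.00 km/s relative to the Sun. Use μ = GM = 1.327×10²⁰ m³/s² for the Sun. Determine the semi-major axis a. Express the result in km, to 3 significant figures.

r = 6.840×10¹¹ m.
Specific orbital energy ε = v²/2 − μ/r = (15000)²/2 − 1.327×10²⁰/6.840×10¹¹ = -8.151×10⁷ J/kg.
Since ε = −μ/(2a), a = −μ/(2ε) = 8.141×10¹¹ m = 8.1405×10⁸ km.

a ≈ 8.14×10⁸ km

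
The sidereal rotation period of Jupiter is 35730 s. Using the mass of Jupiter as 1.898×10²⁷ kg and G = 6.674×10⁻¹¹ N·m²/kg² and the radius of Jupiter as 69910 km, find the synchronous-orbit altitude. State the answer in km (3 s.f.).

μ = GM = 6.674×10⁻¹¹ × 1.898×10²⁷ = 1.267×10¹⁷ m³/s².
A synchronous orbit has period T, so by Kepler's third law a = (μT²/4π²)^(1/3).
μT²/4π² = 1.267×10¹⁷ × (3.573×10⁴)² / 39.48 = 4.096×10²⁴ m³.
a = 1.600×10⁸ m = 1.6000×10⁵ km.
Altitude h = a − R = 1.6000×10⁵ − 69910 = 90094 km.

h_sync ≈ 90100 km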